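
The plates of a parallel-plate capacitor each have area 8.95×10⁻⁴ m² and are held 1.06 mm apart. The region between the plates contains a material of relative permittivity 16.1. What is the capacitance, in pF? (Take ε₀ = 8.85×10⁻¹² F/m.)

120 pF

C = κε₀A/d = 16.1 × 8.85×10⁻¹² × 8.95×10⁻⁴ / 1.06×10⁻³ = 1.20×10⁻¹⁰ F.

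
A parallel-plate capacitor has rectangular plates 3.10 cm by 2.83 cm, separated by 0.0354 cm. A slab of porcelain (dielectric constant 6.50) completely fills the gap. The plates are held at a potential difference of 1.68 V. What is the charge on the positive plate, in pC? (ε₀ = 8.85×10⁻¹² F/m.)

Q ≈ 240 pC

A = 3.10 × 2.83 cm² = 8.77×10⁻⁴ m².
C = κε₀A/d = 6.50 × 8.85×10⁻¹² × 8.77×10⁻⁴ / 3.54×10⁻⁴ = 1.43×10⁻¹⁰ F.
Q = CV = 1.43×10⁻¹⁰ × 1.68 = 2.40×10⁻¹⁰ C.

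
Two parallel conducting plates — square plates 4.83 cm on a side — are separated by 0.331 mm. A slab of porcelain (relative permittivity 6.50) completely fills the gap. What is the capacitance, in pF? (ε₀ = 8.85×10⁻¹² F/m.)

405 pF

A = (4.83 cm)² = 2.33×10⁻³ m².
C = κε₀A/d = 6.50 × 8.85×10⁻¹² × 2.33×10⁻³ / 3.31×10⁻⁴ = 4.05×10⁻¹⁰ F.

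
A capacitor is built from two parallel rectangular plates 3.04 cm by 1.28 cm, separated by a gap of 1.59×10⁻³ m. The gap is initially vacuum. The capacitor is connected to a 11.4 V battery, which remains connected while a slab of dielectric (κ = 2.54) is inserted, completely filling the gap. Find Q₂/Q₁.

Battery connected ⇒ V is held fixed.
C₂ = 2.54 C₁ and Q = CV, so Q₂/Q₁ = C₂/C₁ = 2.54.

2.54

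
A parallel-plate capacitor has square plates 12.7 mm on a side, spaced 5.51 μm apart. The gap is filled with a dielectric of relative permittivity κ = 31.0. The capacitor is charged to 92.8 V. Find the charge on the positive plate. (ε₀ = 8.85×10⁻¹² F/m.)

A = (12.7 mm)² = 1.61×10⁻⁴ m².
C = κε₀A/d = 31.0 × 8.85×10⁻¹² × 1.61×10⁻⁴ / 5.51×10⁻⁶ = 8.03×10⁻⁹ F.
Q = CV = 8.03×10⁻⁹ × 92.8 = 7.45×10⁻⁷ C.

0.745 μC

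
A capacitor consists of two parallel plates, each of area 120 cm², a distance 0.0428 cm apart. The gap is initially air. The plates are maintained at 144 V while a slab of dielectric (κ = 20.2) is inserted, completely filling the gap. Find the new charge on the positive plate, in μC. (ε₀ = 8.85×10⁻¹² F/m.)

A = 120 cm² = 1.20×10⁻² m².
Initially C₁ = ε₀A/d = 8.85×10⁻¹² × 1.20×10⁻² / 4.28×10⁻⁴ = 2.48×10⁻¹⁰ F.
Q₁ = 3.57×10⁻⁸ C.
Battery connected ⇒ V is held fixed. C₂ = 20.2 C₁ and Q = CV, so Q₂/Q₁ = C₂/C₁ = 20.2.
Q₂ = 20.2 × 3.57×10⁻⁸ = 7.22×10⁻⁷ C.

Q ≈ 0.722 μC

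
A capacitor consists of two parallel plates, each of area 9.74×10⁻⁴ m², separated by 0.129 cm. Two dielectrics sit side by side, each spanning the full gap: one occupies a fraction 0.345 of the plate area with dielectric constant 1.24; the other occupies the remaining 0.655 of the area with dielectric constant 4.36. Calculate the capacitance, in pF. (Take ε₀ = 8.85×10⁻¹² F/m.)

Side-by-side slabs ⇒ two capacitors in parallel, each spanning the full gap.
C₁ = κ₁ε₀A₁/d = 1.24 × 8.85×10⁻¹² × 3.36×10⁻⁴ / 1.29×10⁻³ = 2.86×10⁻¹² F.
C₂ = κ₂ε₀A₂/d = 4.36 × 8.85×10⁻¹² × 6.38×10⁻⁴ / 1.29×10⁻³ = 1.91×10⁻¹¹ F.
C = C₁ + C₂ = 2.19×10⁻¹¹ F.

C ≈ 21.9 pF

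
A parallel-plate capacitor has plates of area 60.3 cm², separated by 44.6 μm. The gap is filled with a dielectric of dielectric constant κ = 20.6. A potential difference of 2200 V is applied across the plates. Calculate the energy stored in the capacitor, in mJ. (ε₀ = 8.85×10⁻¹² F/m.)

59.6 mJ

A = 60.3 cm² = 6.03×10⁻³ m².
C = κε₀A/d = 20.6 × 8.85×10⁻¹² × 6.03×10⁻³ / 4.46×10⁻⁵ = 2.46×10⁻⁸ F.
U = ½CV² = ½ × 2.46×10⁻⁸ × (2200)² = 5.96×10⁻² J.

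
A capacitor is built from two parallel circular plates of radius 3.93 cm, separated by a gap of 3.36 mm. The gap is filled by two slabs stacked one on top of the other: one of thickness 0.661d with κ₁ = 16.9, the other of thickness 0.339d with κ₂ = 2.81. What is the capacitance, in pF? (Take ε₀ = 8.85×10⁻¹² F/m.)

A = π(3.93 cm)² = 4.85×10⁻³ m².
Stacked slabs ⇒ two capacitors in series, each with the full plate area.
C₁ = κ₁ε₀A/d₁ = 16.9 × 8.85×10⁻¹² × 4.85×10⁻³ / 2.22×10⁻³ = 3.27×10⁻¹⁰ F.
C₂ = κ₂ε₀A/d₂ = 2.81 × 8.85×10⁻¹² × 4.85×10⁻³ / 1.14×10⁻³ = 1.06×10⁻¹⁰ F.
C = (1/C₁ + 1/C₂)⁻¹ = 8.00×10⁻¹¹ F.

C ≈ 80.0 pF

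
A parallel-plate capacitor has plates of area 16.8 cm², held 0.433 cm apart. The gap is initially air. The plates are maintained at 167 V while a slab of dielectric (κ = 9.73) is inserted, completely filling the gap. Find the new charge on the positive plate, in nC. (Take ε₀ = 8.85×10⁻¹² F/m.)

Q ≈ 5.58 nC

A = 16.8 cm² = 1.68×10⁻³ m².
Initially C₁ = ε₀A/d = 8.85×10⁻¹² × 1.68×10⁻³ / 4.33×10⁻³ = 3.43×10⁻¹² F.
Q₁ = 5.73×10⁻¹⁰ C.
Battery connected ⇒ V is held fixed. C₂ = 9.73 C₁ and Q = CV, so Q₂/Q₁ = C₂/C₁ = 9.73.
Q₂ = 9.73 × 5.73×10⁻¹⁰ = 5.58×10⁻⁹ C.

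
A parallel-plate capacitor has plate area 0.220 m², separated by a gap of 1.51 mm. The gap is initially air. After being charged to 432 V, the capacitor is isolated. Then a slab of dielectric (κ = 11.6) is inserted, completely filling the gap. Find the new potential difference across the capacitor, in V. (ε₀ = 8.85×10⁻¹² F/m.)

Initially C₁ = ε₀A/d = 8.85×10⁻¹² × 0.220 / 1.51×10⁻³ = 1.29×10⁻⁹ F.
V₁ = 4.32×10² V.
Isolated ⇒ Q is held fixed. C₂ = 11.6 C₁ and V = Q/C, so V₂/V₁ = C₁/C₂ = 0.0862.
V₂ = 0.0862 × 4.32×10² = 37.2 V.

37.2 V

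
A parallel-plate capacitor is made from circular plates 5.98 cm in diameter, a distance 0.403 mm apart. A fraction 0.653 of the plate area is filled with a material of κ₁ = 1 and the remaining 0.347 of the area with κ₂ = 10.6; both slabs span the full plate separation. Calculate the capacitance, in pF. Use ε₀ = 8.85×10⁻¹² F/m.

267 pF

A = π(5.98/2 cm)² = 2.81×10⁻³ m².
Side-by-side slabs ⇒ two capacitors in parallel, each spanning the full gap.
C₁ = κ₁ε₀A₁/d = 1.00 × 8.85×10⁻¹² × 1.83×10⁻³ / 4.03×10⁻⁴ = 4.03×10⁻¹¹ F.
C₂ = κ₂ε₀A₂/d = 10.6 × 8.85×10⁻¹² × 9.75×10⁻⁴ / 4.03×10⁻⁴ = 2.27×10⁻¹⁰ F.
C = C₁ + C₂ = 2.67×10⁻¹⁰ F.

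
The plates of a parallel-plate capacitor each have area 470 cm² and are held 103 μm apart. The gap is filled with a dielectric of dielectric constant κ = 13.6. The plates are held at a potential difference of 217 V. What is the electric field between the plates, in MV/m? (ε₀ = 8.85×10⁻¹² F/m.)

E = V/d = 217 / 1.03×10⁻⁴ = 2.11×10⁶ V/m.

E ≈ 2.11 MV/m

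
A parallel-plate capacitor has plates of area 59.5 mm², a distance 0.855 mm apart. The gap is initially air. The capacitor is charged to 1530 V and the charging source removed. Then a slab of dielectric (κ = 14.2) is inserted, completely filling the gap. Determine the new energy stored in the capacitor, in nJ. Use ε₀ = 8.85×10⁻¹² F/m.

A = 59.5 mm² = 5.95×10⁻⁵ m².
Initially C₁ = ε₀A/d = 8.85×10⁻¹² × 5.95×10⁻⁵ / 8.55×10⁻⁴ = 6.16×10⁻¹³ F.
U₁ = 7.21×10⁻⁷ J.
Isolated ⇒ Q is held fixed. C₂ = 14.2 C₁ and U = Q²/(2C), so U₂/U₁ = C₁/C₂ = 0.0704.
U₂ = 0.0704 × 7.21×10⁻⁷ = 5.08×10⁻⁸ J.

50.8 nJ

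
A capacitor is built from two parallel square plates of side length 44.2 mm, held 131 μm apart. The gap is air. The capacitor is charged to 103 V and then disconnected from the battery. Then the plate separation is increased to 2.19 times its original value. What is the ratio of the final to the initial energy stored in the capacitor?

Isolated ⇒ Q is held fixed.
C₂ = 0.457 C₁ and U = Q²/(2C), so U₂/U₁ = C₁/C₂ = 2.19.

U₂/U₁ ≈ 2.19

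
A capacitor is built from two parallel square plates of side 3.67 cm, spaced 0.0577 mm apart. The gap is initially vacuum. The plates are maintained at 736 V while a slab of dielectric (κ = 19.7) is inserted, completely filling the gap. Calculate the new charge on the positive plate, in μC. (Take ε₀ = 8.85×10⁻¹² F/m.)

A = (3.67 cm)² = 1.35×10⁻³ m².
Initially C₁ = ε₀A/d = 8.85×10⁻¹² × 1.35×10⁻³ / 5.77×10⁻⁵ = 2.07×10⁻¹⁰ F.
Q₁ = 1.52×10⁻⁷ C.
Battery connected ⇒ V is held fixed. C₂ = 19.7 C₁ and Q = CV, so Q₂/Q₁ = C₂/C₁ = 19.7.
Q₂ = 19.7 × 1.52×10⁻⁷ = 3.00×10⁻⁶ C.

Q ≈ 3.00 μC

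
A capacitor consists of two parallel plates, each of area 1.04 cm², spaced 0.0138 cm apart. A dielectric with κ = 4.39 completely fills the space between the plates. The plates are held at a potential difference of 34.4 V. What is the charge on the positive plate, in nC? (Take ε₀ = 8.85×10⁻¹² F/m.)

A = 1.04 cm² = 1.04×10⁻⁴ m².
C = κε₀A/d = 4.39 × 8.85×10⁻¹² × 1.04×10⁻⁴ / 1.38×10⁻⁴ = 2.93×10⁻¹¹ F.
Q = CV = 2.93×10⁻¹¹ × 34.4 = 1.01×10⁻⁹ C.

1.01 nC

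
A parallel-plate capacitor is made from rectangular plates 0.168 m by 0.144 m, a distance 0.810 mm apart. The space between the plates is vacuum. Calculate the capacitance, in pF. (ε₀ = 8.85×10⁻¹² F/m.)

C ≈ 264 pF

A = 0.168 × 0.144 m² = 2.42×10⁻² m².
C = ε₀A/d = 8.85×10⁻¹² × 2.42×10⁻² / 8.10×10⁻⁴ = 2.64×10⁻¹⁰ F.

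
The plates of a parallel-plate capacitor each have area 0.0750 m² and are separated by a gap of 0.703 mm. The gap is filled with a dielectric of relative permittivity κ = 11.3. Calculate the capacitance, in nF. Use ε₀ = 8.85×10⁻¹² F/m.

C = κε₀A/d = 11.3 × 8.85×10⁻¹² × 7.50×10⁻² / 7.03×10⁻⁴ = 1.07×10⁻⁸ F.

C ≈ 10.7 nF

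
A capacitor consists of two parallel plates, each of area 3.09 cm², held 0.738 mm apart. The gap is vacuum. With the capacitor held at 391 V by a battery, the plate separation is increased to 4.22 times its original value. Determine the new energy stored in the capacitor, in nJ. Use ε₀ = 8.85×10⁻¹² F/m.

U ≈ 67.1 nJ

A = 3.09 cm² = 3.09×10⁻⁴ m².
Initially C₁ = ε₀A/d = 8.85×10⁻¹² × 3.09×10⁻⁴ / 7.38×10⁻⁴ = 3.71×10⁻¹² F.
U₁ = 2.83×10⁻⁷ J.
Battery connected ⇒ V is held fixed. C₂ = 0.237 C₁ and U = ½CV², so U₂/U₁ = C₂/C₁ = 0.237.
U₂ = 0.237 × 2.83×10⁻⁷ = 6.71×10⁻⁸ J.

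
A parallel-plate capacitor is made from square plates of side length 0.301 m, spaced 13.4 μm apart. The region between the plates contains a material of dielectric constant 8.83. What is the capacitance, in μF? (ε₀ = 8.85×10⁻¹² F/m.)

0.528 μF

A = (0.301 m)² = 9.06×10⁻² m².
C = κε₀A/d = 8.83 × 8.85×10⁻¹² × 9.06×10⁻² / 1.34×10⁻⁵ = 5.28×10⁻⁷ F.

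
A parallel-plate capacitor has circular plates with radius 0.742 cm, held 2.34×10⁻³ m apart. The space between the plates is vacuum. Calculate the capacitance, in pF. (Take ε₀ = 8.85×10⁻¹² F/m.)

0.654 pF

A = π(0.742 cm)² = 1.73×10⁻⁴ m².
C = ε₀A/d = 8.85×10⁻¹² × 1.73×10⁻⁴ / 2.34×10⁻³ = 6.54×10⁻¹³ F.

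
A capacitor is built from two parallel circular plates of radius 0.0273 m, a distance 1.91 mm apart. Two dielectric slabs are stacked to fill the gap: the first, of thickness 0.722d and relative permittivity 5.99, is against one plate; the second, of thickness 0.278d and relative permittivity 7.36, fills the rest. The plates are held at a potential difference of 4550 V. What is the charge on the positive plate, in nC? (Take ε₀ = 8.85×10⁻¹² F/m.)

312 nC

A = π(0.0273 m)² = 2.34×10⁻³ m².
Stacked slabs ⇒ two capacitors in series, each with the full plate area.
C₁ = κ₁ε₀A/d₁ = 5.99 × 8.85×10⁻¹² × 2.34×10⁻³ / 1.38×10⁻³ = 9.00×10⁻¹¹ F.
C₂ = κ₂ε₀A/d₂ = 7.36 × 8.85×10⁻¹² × 2.34×10⁻³ / 5.31×10⁻⁴ = 2.87×10⁻¹⁰ F.
C = (1/C₁ + 1/C₂)⁻¹ = 6.85×10⁻¹¹ F.
Q = CV = 6.85×10⁻¹¹ × 4550 = 3.12×10⁻⁷ C.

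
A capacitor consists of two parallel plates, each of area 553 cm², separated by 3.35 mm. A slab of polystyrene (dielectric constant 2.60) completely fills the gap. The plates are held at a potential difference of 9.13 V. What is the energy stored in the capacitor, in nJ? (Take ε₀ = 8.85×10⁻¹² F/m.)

15.8 nJ

A = 553 cm² = 5.53×10⁻² m².
C = κε₀A/d = 2.60 × 8.85×10⁻¹² × 5.53×10⁻² / 3.35×10⁻³ = 3.80×10⁻¹⁰ F.
U = ½CV² = ½ × 3.80×10⁻¹⁰ × (9.13)² = 1.58×10⁻⁸ J.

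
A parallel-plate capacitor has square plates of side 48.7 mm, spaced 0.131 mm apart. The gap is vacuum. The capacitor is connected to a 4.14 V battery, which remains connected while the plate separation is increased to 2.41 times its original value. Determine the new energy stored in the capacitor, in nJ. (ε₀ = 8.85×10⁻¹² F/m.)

U ≈ 0.570 nJ

A = (48.7 mm)² = 2.37×10⁻³ m².
Initially C₁ = ε₀A/d = 8.85×10⁻¹² × 2.37×10⁻³ / 1.31×10⁻⁴ = 1.60×10⁻¹⁰ F.
U₁ = 1.37×10⁻⁹ J.
Battery connected ⇒ V is held fixed. C₂ = 0.415 C₁ and U = ½CV², so U₂/U₁ = C₂/C₁ = 0.415.
U₂ = 0.415 × 1.37×10⁻⁹ = 5.70×10⁻¹⁰ J.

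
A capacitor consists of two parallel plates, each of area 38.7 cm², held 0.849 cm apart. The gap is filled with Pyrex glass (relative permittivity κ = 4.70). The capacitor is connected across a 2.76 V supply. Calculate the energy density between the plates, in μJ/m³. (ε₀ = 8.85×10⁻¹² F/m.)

E = V/d = 2.76 / 8.49×10⁻³ = 3.25×10² V/m.
u = ½κε₀E² = ½ × 4.70 × 8.85×10⁻¹² × (3.25×10²)² = 2.20×10⁻⁶ J/m³.

2.20 μJ/m³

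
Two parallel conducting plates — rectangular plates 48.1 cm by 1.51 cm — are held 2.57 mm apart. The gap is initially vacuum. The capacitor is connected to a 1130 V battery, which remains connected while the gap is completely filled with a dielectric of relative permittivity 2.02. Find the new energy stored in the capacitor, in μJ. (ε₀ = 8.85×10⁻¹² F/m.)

U ≈ 32.3 μJ

A = 48.1 × 1.51 cm² = 7.26×10⁻³ m².
Initially C₁ = ε₀A/d = 8.85×10⁻¹² × 7.26×10⁻³ / 2.57×10⁻³ = 2.50×10⁻¹¹ F.
U₁ = 1.60×10⁻⁵ J.
Battery connected ⇒ V is held fixed. C₂ = 2.02 C₁ and U = ½CV², so U₂/U₁ = C₂/C₁ = 2.02.
U₂ = 2.02 × 1.60×10⁻⁵ = 3.23×10⁻⁵ J.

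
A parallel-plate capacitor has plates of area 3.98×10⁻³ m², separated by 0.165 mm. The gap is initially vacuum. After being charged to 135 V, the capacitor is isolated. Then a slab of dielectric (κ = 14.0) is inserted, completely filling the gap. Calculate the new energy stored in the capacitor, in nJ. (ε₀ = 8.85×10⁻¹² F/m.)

139 nJ

Initially C₁ = ε₀A/d = 8.85×10⁻¹² × 3.98×10⁻³ / 1.65×10⁻⁴ = 2.13×10⁻¹⁰ F.
U₁ = 1.95×10⁻⁶ J.
Isolated ⇒ Q is held fixed. C₂ = 14.0 C₁ and U = Q²/(2C), so U₂/U₁ = C₁/C₂ = 0.0714.
U₂ = 0.0714 × 1.95×10⁻⁶ = 1.39×10⁻⁷ J.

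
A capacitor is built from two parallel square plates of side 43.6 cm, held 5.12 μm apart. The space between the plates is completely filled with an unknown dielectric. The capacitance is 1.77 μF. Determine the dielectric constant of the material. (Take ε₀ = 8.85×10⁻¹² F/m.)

A = (43.6 cm)² = 0.190 m².
κ = Cd/(ε₀A) = 1.77×10⁻⁶ × 5.12×10⁻⁶ / (8.85×10⁻¹² × 0.190) = 5.39.

5.39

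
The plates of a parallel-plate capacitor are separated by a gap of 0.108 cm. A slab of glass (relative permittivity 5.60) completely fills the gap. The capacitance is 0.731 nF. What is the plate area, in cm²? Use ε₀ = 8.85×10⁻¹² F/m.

A = Cd/(κε₀) = 7.31×10⁻¹⁰ × 1.08×10⁻³ / (5.60 × 8.85×10⁻¹²) = 1.59×10⁻² m².

A ≈ 159 cm²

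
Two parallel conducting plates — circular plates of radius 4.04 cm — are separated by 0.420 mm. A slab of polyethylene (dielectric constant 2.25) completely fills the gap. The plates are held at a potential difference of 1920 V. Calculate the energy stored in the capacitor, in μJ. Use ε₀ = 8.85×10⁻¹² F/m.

448 μJ

A = π(4.04 cm)² = 5.13×10⁻³ m².
C = κε₀A/d = 2.25 × 8.85×10⁻¹² × 5.13×10⁻³ / 4.20×10⁻⁴ = 2.43×10⁻¹⁰ F.
U = ½CV² = ½ × 2.43×10⁻¹⁰ × (1920)² = 4.48×10⁻⁴ J.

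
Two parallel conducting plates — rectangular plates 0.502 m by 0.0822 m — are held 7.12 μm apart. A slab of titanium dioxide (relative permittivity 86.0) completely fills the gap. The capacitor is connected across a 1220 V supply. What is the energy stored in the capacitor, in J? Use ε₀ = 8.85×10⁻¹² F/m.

A = 0.502 × 0.0822 m² = 4.13×10⁻² m².
C = κε₀A/d = 86.0 × 8.85×10⁻¹² × 4.13×10⁻² / 7.12×10⁻⁶ = 4.41×10⁻⁶ F.
U = ½CV² = ½ × 4.41×10⁻⁶ × (1220)² = 3.28 J.

3.28 J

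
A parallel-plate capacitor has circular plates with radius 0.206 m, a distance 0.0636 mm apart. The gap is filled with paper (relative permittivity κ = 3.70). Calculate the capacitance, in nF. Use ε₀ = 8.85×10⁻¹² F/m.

C ≈ 68.6 nF

A = π(0.206 m)² = 0.133 m².
C = κε₀A/d = 3.70 × 8.85×10⁻¹² × 0.133 / 6.36×10⁻⁵ = 6.86×10⁻⁸ F.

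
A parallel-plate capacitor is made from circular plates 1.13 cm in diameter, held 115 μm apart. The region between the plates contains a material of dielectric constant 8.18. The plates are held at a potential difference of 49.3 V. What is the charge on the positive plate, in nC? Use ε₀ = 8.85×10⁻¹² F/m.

3.11 nC

A = π(1.13/2 cm)² = 1.00×10⁻⁴ m².
C = κε₀A/d = 8.18 × 8.85×10⁻¹² × 1.00×10⁻⁴ / 1.15×10⁻⁴ = 6.31×10⁻¹¹ F.
Q = CV = 6.31×10⁻¹¹ × 49.3 = 3.11×10⁻⁹ C.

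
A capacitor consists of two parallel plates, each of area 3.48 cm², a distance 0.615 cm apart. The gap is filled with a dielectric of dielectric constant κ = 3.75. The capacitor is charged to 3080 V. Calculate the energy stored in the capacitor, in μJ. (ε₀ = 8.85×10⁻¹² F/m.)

A = 3.48 cm² = 3.48×10⁻⁴ m².
C = κε₀A/d = 3.75 × 8.85×10⁻¹² × 3.48×10⁻⁴ / 6.15×10⁻³ = 1.88×10⁻¹² F.
U = ½CV² = ½ × 1.88×10⁻¹² × (3080)² = 8.91×10⁻⁶ J.

8.91 μJ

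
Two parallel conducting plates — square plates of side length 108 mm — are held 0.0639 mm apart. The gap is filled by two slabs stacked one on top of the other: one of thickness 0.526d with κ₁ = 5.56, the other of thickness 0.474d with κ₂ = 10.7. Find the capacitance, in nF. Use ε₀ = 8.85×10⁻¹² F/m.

11.6 nF

A = (108 mm)² = 1.17×10⁻² m².
Stacked slabs ⇒ two capacitors in series, each with the full plate area.
C₁ = κ₁ε₀A/d₁ = 5.56 × 8.85×10⁻¹² × 1.17×10⁻² / 3.36×10⁻⁵ = 1.71×10⁻⁸ F.
C₂ = κ₂ε₀A/d₂ = 10.7 × 8.85×10⁻¹² × 1.17×10⁻² / 3.03×10⁻⁵ = 3.65×10⁻⁸ F.
C = (1/C₁ + 1/C₂)⁻¹ = 1.16×10⁻⁸ F.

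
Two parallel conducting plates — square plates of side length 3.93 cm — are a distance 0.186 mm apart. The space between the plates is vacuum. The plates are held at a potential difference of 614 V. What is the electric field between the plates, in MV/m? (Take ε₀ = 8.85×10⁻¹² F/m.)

E = V/d = 614 / 1.86×10⁻⁴ = 3.30×10⁶ V/m.

3.30 MV/m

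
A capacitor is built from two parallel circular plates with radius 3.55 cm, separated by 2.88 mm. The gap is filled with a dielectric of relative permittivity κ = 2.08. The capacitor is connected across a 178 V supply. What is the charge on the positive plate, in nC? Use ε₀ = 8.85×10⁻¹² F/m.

4.50 nC

A = π(3.55 cm)² = 3.96×10⁻³ m².
C = κε₀A/d = 2.08 × 8.85×10⁻¹² × 3.96×10⁻³ / 2.88×10⁻³ = 2.53×10⁻¹¹ F.
Q = CV = 2.53×10⁻¹¹ × 178 = 4.50×10⁻⁹ C.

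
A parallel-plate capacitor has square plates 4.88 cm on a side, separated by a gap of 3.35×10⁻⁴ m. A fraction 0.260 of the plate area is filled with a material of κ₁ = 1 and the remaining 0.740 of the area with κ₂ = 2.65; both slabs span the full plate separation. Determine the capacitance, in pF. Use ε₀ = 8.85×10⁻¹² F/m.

C ≈ 140 pF

A = (4.88 cm)² = 2.38×10⁻³ m².
Side-by-side slabs ⇒ two capacitors in parallel, each spanning the full gap.
C₁ = κ₁ε₀A₁/d = 1.00 × 8.85×10⁻¹² × 6.19×10⁻⁴ / 3.35×10⁻⁴ = 1.64×10⁻¹¹ F.
C₂ = κ₂ε₀A₂/d = 2.65 × 8.85×10⁻¹² × 1.76×10⁻³ / 3.35×10⁻⁴ = 1.23×10⁻¹⁰ F.
C = C₁ + C₂ = 1.40×10⁻¹⁰ F.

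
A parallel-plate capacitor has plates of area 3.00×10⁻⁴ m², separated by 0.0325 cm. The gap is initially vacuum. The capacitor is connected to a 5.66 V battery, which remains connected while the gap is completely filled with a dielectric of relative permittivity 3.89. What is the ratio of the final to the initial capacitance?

3.89

C = κε₀A/d scales with κ, so C₂/C₁ = κ = 3.89.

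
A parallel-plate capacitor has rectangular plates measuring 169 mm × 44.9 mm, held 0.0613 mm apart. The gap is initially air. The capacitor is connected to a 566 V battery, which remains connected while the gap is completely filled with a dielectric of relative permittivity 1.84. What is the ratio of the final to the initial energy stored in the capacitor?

1.84

Battery connected ⇒ V is held fixed.
C₂ = 1.84 C₁ and U = ½CV², so U₂/U₁ = C₂/C₁ = 1.84.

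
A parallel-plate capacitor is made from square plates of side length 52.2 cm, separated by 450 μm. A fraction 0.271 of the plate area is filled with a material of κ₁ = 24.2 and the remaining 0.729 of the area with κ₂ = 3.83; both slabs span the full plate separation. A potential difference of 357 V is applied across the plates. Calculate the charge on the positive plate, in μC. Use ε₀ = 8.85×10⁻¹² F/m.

17.9 μC

A = (52.2 cm)² = 0.272 m².
Side-by-side slabs ⇒ two capacitors in parallel, each spanning the full gap.
C₁ = κ₁ε₀A₁/d = 24.2 × 8.85×10⁻¹² × 7.38×10⁻² / 4.50×10⁻⁴ = 3.51×10⁻⁸ F.
C₂ = κ₂ε₀A₂/d = 3.83 × 8.85×10⁻¹² × 0.199 / 4.50×10⁻⁴ = 1.50×10⁻⁸ F.
C = C₁ + C₂ = 5.01×10⁻⁸ F.
Q = CV = 5.01×10⁻⁸ × 357 = 1.79×10⁻⁵ C.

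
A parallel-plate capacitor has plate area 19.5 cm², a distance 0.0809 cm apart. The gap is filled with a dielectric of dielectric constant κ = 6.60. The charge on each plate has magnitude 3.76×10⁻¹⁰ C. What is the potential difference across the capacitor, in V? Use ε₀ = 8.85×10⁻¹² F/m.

A = 19.5 cm² = 1.95×10⁻³ m².
C = κε₀A/d = 6.60 × 8.85×10⁻¹² × 1.95×10⁻³ / 8.09×10⁻⁴ = 1.41×10⁻¹⁰ F.
V = Q/C = 3.76×10⁻¹⁰ / 1.41×10⁻¹⁰ = 2.67 V.

V ≈ 2.67 V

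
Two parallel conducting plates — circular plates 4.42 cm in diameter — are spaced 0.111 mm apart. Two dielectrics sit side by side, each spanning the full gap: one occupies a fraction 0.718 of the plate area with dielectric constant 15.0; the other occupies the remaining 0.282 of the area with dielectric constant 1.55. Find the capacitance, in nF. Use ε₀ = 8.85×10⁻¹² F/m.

C ≈ 1.37 nF

A = π(4.42/2 cm)² = 1.53×10⁻³ m².
Side-by-side slabs ⇒ two capacitors in parallel, each spanning the full gap.
C₁ = κ₁ε₀A₁/d = 15.0 × 8.85×10⁻¹² × 1.10×10⁻³ / 1.11×10⁻⁴ = 1.32×10⁻⁹ F.
C₂ = κ₂ε₀A₂/d = 1.55 × 8.85×10⁻¹² × 4.33×10⁻⁴ / 1.11×10⁻⁴ = 5.35×10⁻¹¹ F.
C = C₁ + C₂ = 1.37×10⁻⁹ F.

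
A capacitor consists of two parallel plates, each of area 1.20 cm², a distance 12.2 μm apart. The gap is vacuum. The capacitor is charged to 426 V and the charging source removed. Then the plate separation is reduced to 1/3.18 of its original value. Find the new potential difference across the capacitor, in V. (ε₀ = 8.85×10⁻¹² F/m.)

V ≈ 134 V

A = 1.20 cm² = 1.20×10⁻⁴ m².
Initially C₁ = ε₀A/d = 8.85×10⁻¹² × 1.20×10⁻⁴ / 1.22×10⁻⁵ = 8.70×10⁻¹¹ F.
V₁ = 4.26×10² V.
Isolated ⇒ Q is held fixed. C₂ = 3.18 C₁ and V = Q/C, so V₂/V₁ = C₁/C₂ = 0.314.
V₂ = 0.314 × 4.26×10² = 1.34×10² V.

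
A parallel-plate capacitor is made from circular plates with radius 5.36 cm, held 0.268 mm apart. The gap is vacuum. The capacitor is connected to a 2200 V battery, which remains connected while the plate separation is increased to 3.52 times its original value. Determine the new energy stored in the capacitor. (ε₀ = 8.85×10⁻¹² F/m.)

U ≈ 205 μJ

A = π(5.36 cm)² = 9.03×10⁻³ m².
Initially C₁ = ε₀A/d = 8.85×10⁻¹² × 9.03×10⁻³ / 2.68×10⁻⁴ = 2.98×10⁻¹⁰ F.
U₁ = 7.21×10⁻⁴ J.
Battery connected ⇒ V is held fixed. C₂ = 0.284 C₁ and U = ½CV², so U₂/U₁ = C₂/C₁ = 0.284.
U₂ = 0.284 × 7.21×10⁻⁴ = 2.05×10⁻⁴ J.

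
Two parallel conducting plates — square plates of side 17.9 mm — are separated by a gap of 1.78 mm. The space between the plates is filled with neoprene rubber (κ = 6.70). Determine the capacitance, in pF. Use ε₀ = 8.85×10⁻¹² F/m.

10.7 pF

A = (17.9 mm)² = 3.20×10⁻⁴ m².
C = κε₀A/d = 6.70 × 8.85×10⁻¹² × 3.20×10⁻⁴ / 1.78×10⁻³ = 1.07×10⁻¹¹ F.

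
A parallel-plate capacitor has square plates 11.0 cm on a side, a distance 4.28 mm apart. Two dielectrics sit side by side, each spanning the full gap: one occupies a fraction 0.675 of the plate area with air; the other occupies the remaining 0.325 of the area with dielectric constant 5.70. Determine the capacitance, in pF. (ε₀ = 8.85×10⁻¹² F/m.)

A = (11.0 cm)² = 1.21×10⁻² m².
Side-by-side slabs ⇒ two capacitors in parallel, each spanning the full gap.
C₁ = κ₁ε₀A₁/d = 1.00 × 8.85×10⁻¹² × 8.17×10⁻³ / 4.28×10⁻³ = 1.69×10⁻¹¹ F.
C₂ = κ₂ε₀A₂/d = 5.70 × 8.85×10⁻¹² × 3.93×10⁻³ / 4.28×10⁻³ = 4.63×10⁻¹¹ F.
C = C₁ + C₂ = 6.32×10⁻¹¹ F.

63.2 pF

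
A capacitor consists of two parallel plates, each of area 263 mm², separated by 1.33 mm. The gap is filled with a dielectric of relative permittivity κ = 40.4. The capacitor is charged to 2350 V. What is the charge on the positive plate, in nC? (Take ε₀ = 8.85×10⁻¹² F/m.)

A = 263 mm² = 2.63×10⁻⁴ m².
C = κε₀A/d = 40.4 × 8.85×10⁻¹² × 2.63×10⁻⁴ / 1.33×10⁻³ = 7.07×10⁻¹¹ F.
Q = CV = 7.07×10⁻¹¹ × 2350 = 1.66×10⁻⁷ C.

Q ≈ 166 nC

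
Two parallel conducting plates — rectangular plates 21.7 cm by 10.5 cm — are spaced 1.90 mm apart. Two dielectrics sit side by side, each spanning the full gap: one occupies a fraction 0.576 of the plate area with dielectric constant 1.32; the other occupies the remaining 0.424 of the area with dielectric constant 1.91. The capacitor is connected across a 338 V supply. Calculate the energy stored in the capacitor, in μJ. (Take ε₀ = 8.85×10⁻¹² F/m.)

A = 21.7 × 10.5 cm² = 2.28×10⁻² m².
Side-by-side slabs ⇒ two capacitors in parallel, each spanning the full gap.
C₁ = κ₁ε₀A₁/d = 1.32 × 8.85×10⁻¹² × 1.31×10⁻² / 1.90×10⁻³ = 8.07×10⁻¹¹ F.
C₂ = κ₂ε₀A₂/d = 1.91 × 8.85×10⁻¹² × 9.66×10⁻³ / 1.90×10⁻³ = 8.59×10⁻¹¹ F.
C = C₁ + C₂ = 1.67×10⁻¹⁰ F.
U = ½CV² = ½ × 1.67×10⁻¹⁰ × (338)² = 9.52×10⁻⁶ J.

9.52 μJ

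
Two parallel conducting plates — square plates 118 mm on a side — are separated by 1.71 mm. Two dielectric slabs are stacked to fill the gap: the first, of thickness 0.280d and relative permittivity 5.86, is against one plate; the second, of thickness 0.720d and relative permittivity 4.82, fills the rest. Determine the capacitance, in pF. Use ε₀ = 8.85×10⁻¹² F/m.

A = (118 mm)² = 1.39×10⁻² m².
Stacked slabs ⇒ two capacitors in series, each with the full plate area.
C₁ = κ₁ε₀A/d₁ = 5.86 × 8.85×10⁻¹² × 1.39×10⁻² / 4.79×10⁻⁴ = 1.51×10⁻⁹ F.
C₂ = κ₂ε₀A/d₂ = 4.82 × 8.85×10⁻¹² × 1.39×10⁻² / 1.23×10⁻³ = 4.82×10⁻¹⁰ F.
C = (1/C₁ + 1/C₂)⁻¹ = 3.66×10⁻¹⁰ F.

C ≈ 366 pF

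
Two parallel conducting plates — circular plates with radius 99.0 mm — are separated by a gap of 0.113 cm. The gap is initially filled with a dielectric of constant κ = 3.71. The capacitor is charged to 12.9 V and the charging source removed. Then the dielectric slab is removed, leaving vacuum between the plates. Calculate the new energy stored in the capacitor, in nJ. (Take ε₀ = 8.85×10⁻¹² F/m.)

A = π(99.0 mm)² = 3.08×10⁻² m².
Initially C₁ = κε₀A/d = 3.71 × 8.85×10⁻¹² × 3.08×10⁻² / 1.13×10⁻³ = 8.95×10⁻¹⁰ F.
U₁ = 7.44×10⁻⁸ J.
Isolated ⇒ Q is held fixed. C₂ = 0.270 C₁ and U = Q²/(2C), so U₂/U₁ = C₁/C₂ = 3.71.
U₂ = 3.71 × 7.44×10⁻⁸ = 2.76×10⁻⁷ J.

276 nJ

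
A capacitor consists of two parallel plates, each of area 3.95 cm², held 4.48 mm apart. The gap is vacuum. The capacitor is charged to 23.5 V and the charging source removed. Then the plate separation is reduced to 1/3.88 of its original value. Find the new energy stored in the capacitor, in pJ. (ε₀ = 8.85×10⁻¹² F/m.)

55.5 pJ

A = 3.95 cm² = 3.95×10⁻⁴ m².
Initially C₁ = ε₀A/d = 8.85×10⁻¹² × 3.95×10⁻⁴ / 4.48×10⁻³ = 7.80×10⁻¹³ F.
U₁ = 2.15×10⁻¹⁰ J.
Isolated ⇒ Q is held fixed. C₂ = 3.88 C₁ and U = Q²/(2C), so U₂/U₁ = C₁/C₂ = 0.258.
U₂ = 0.258 × 2.15×10⁻¹⁰ = 5.55×10⁻¹¹ J.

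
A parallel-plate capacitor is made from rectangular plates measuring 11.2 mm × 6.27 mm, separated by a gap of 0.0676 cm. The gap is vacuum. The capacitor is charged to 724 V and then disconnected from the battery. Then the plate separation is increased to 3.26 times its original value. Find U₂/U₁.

U₂/U₁ ≈ 3.26

Isolated ⇒ Q is held fixed.
C₂ = 0.307 C₁ and U = Q²/(2C), so U₂/U₁ = C₁/C₂ = 3.26.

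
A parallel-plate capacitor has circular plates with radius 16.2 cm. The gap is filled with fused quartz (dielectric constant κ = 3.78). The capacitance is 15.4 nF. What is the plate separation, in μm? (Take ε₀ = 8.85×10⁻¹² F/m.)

d ≈ 179 μm

A = π(16.2 cm)² = 8.24×10⁻² m².
d = κε₀A/C = 3.78 × 8.85×10⁻¹² × 8.24×10⁻² / 1.54×10⁻⁸ = 1.79×10⁻⁴ m.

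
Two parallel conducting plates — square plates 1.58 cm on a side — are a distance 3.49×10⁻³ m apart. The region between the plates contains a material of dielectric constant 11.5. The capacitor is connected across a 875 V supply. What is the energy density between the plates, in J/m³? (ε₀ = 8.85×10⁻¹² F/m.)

3.20 J/m³

E = V/d = 875 / 3.49×10⁻³ = 2.51×10⁵ V/m.
u = ½κε₀E² = ½ × 11.5 × 8.85×10⁻¹² × (2.51×10⁵)² = 3.20 J/m³.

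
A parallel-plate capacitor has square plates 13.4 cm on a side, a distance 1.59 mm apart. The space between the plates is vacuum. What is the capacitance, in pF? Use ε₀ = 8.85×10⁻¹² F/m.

A = (13.4 cm)² = 1.80×10⁻² m².
C = ε₀A/d = 8.85×10⁻¹² × 1.80×10⁻² / 1.59×10⁻³ = 9.99×10⁻¹¹ F.

99.9 pF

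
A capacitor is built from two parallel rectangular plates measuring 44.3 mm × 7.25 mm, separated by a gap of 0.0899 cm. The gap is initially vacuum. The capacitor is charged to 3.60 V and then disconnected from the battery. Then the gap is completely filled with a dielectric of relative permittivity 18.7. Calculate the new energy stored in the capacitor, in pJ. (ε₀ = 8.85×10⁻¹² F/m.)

U ≈ 1.10 pJ

A = 44.3 × 7.25 mm² = 3.21×10⁻⁴ m².
Initially C₁ = ε₀A/d = 8.85×10⁻¹² × 3.21×10⁻⁴ / 8.99×10⁻⁴ = 3.16×10⁻¹² F.
U₁ = 2.05×10⁻¹¹ J.
Isolated ⇒ Q is held fixed. C₂ = 18.7 C₁ and U = Q²/(2C), so U₂/U₁ = C₁/C₂ = 0.0535.
U₂ = 0.0535 × 2.05×10⁻¹¹ = 1.10×10⁻¹² J.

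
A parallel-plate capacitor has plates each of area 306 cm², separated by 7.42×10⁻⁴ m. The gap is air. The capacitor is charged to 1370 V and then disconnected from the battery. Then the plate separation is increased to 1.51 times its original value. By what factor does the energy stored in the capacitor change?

Isolated ⇒ Q is held fixed.
C₂ = 0.662 C₁ and U = Q²/(2C), so U₂/U₁ = C₁/C₂ = 1.51.

1.51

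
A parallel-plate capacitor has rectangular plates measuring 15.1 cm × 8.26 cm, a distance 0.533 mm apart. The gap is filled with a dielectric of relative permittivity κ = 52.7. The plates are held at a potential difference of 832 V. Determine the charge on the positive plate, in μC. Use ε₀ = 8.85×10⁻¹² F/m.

A = 15.1 × 8.26 cm² = 1.25×10⁻² m².
C = κε₀A/d = 52.7 × 8.85×10⁻¹² × 1.25×10⁻² / 5.33×10⁻⁴ = 1.09×10⁻⁸ F.
Q = CV = 1.09×10⁻⁸ × 832 = 9.08×10⁻⁶ C.

9.08 μC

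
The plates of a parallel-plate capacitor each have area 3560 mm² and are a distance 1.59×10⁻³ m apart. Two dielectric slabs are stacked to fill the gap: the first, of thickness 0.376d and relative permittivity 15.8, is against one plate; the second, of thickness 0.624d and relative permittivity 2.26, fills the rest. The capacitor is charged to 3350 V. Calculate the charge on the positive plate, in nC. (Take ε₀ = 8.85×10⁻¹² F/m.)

Q ≈ 221 nC

A = 3560 mm² = 3.56×10⁻³ m².
Stacked slabs ⇒ two capacitors in series, each with the full plate area.
C₁ = κ₁ε₀A/d₁ = 15.8 × 8.85×10⁻¹² × 3.56×10⁻³ / 5.98×10⁻⁴ = 8.33×10⁻¹⁰ F.
C₂ = κ₂ε₀A/d₂ = 2.26 × 8.85×10⁻¹² × 3.56×10⁻³ / 9.92×10⁻⁴ = 7.18×10⁻¹¹ F.
C = (1/C₁ + 1/C₂)⁻¹ = 6.61×10⁻¹¹ F.
Q = CV = 6.61×10⁻¹¹ × 3350 = 2.21×10⁻⁷ C.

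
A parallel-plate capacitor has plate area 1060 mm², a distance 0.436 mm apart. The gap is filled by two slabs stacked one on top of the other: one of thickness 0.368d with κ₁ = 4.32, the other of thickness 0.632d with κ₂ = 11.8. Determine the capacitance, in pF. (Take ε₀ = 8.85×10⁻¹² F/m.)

155 pF

A = 1060 mm² = 1.06×10⁻³ m².
Stacked slabs ⇒ two capacitors in series, each with the full plate area.
C₁ = κ₁ε₀A/d₁ = 4.32 × 8.85×10⁻¹² × 1.06×10⁻³ / 1.60×10⁻⁴ = 2.53×10⁻¹⁰ F.
C₂ = κ₂ε₀A/d₂ = 11.8 × 8.85×10⁻¹² × 1.06×10⁻³ / 2.76×10⁻⁴ = 4.02×10⁻¹⁰ F.
C = (1/C₁ + 1/C₂)⁻¹ = 1.55×10⁻¹⁰ F.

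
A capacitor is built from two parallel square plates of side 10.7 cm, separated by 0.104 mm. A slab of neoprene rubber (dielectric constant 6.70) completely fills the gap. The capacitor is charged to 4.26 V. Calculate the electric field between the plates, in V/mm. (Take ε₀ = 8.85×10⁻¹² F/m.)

E ≈ 41.0 V/mm

E = V/d = 4.26 / 1.04×10⁻⁴ = 4.10×10⁴ V/m.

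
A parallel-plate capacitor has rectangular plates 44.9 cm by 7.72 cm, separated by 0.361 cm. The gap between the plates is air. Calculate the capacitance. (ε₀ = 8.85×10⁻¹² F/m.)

A = 44.9 × 7.72 cm² = 3.47×10⁻² m².
C = ε₀A/d = 8.85×10⁻¹² × 3.47×10⁻² / 3.61×10⁻³ = 8.50×10⁻¹¹ F.

85.0 pF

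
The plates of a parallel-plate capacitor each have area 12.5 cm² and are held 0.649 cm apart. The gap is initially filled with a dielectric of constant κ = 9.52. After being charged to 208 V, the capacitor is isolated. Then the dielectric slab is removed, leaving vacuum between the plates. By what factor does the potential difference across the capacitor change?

Isolated ⇒ Q is held fixed.
C₂ = 0.105 C₁ and V = Q/C, so V₂/V₁ = C₁/C₂ = 9.52.

9.52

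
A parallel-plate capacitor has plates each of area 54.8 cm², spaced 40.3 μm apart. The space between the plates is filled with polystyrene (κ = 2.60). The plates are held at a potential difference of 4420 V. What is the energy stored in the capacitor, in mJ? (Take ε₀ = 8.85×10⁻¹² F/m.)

U ≈ 30.6 mJ

A = 54.8 cm² = 5.48×10⁻³ m².
C = κε₀A/d = 2.60 × 8.85×10⁻¹² × 5.48×10⁻³ / 4.03×10⁻⁵ = 3.13×10⁻⁹ F.
U = ½CV² = ½ × 3.13×10⁻⁹ × (4420)² = 3.06×10⁻² J.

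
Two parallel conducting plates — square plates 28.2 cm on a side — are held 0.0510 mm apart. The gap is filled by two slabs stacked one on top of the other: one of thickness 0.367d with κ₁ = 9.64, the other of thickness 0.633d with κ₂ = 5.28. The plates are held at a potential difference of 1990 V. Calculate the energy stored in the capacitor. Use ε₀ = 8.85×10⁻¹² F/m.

173 mJ

A = (28.2 cm)² = 7.95×10⁻² m².
Stacked slabs ⇒ two capacitors in series, each with the full plate area.
C₁ = κ₁ε₀A/d₁ = 9.64 × 8.85×10⁻¹² × 7.95×10⁻² / 1.87×10⁻⁵ = 3.62×10⁻⁷ F.
C₂ = κ₂ε₀A/d₂ = 5.28 × 8.85×10⁻¹² × 7.95×10⁻² / 3.23×10⁻⁵ = 1.15×10⁻⁷ F.
C = (1/C₁ + 1/C₂)⁻¹ = 8.74×10⁻⁸ F.
U = ½CV² = ½ × 8.74×10⁻⁸ × (1990)² = 0.173 J.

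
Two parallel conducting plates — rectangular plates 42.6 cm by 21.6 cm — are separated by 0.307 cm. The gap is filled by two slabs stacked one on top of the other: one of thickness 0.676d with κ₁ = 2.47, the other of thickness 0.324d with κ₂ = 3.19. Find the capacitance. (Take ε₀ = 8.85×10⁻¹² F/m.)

C ≈ 0.707 nF

A = 42.6 × 21.6 cm² = 9.20×10⁻² m².
Stacked slabs ⇒ two capacitors in series, each with the full plate area.
C₁ = κ₁ε₀A/d₁ = 2.47 × 8.85×10⁻¹² × 9.20×10⁻² / 2.08×10⁻³ = 9.69×10⁻¹⁰ F.
C₂ = κ₂ε₀A/d₂ = 3.19 × 8.85×10⁻¹² × 9.20×10⁻² / 9.95×10⁻⁴ = 2.61×10⁻⁹ F.
C = (1/C₁ + 1/C₂)⁻¹ = 7.07×10⁻¹⁰ F.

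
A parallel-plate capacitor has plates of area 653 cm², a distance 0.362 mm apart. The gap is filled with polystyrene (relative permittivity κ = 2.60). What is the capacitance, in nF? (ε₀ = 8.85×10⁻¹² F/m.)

A = 653 cm² = 6.53×10⁻² m².
C = κε₀A/d = 2.60 × 8.85×10⁻¹² × 6.53×10⁻² / 3.62×10⁻⁴ = 4.15×10⁻⁹ F.

C ≈ 4.15 nF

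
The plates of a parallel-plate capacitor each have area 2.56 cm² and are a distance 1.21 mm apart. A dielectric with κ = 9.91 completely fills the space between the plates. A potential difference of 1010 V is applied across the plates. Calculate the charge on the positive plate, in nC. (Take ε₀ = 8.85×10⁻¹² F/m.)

18.7 nC

A = 2.56 cm² = 2.56×10⁻⁴ m².
C = κε₀A/d = 9.91 × 8.85×10⁻¹² × 2.56×10⁻⁴ / 1.21×10⁻³ = 1.86×10⁻¹¹ F.
Q = CV = 1.86×10⁻¹¹ × 1010 = 1.87×10⁻⁸ C.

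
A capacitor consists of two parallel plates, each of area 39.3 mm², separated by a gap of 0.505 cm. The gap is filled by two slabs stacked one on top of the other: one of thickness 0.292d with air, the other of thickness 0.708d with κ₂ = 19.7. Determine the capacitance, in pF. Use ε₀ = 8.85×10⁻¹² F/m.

A = 39.3 mm² = 3.93×10⁻⁵ m².
Stacked slabs ⇒ two capacitors in series, each with the full plate area.
C₁ = κ₁ε₀A/d₁ = 1.00 × 8.85×10⁻¹² × 3.93×10⁻⁵ / 1.47×10⁻³ = 2.36×10⁻¹³ F.
C₂ = κ₂ε₀A/d₂ = 19.7 × 8.85×10⁻¹² × 3.93×10⁻⁵ / 3.58×10⁻³ = 1.92×10⁻¹² F.
C = (1/C₁ + 1/C₂)⁻¹ = 2.10×10⁻¹³ F.

C ≈ 0.210 pF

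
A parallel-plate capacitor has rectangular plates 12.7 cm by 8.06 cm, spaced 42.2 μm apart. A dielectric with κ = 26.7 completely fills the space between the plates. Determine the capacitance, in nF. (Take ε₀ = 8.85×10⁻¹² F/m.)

57.3 nF

A = 12.7 × 8.06 cm² = 1.02×10⁻² m².
C = κε₀A/d = 26.7 × 8.85×10⁻¹² × 1.02×10⁻² / 4.22×10⁻⁵ = 5.73×10⁻⁸ F.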